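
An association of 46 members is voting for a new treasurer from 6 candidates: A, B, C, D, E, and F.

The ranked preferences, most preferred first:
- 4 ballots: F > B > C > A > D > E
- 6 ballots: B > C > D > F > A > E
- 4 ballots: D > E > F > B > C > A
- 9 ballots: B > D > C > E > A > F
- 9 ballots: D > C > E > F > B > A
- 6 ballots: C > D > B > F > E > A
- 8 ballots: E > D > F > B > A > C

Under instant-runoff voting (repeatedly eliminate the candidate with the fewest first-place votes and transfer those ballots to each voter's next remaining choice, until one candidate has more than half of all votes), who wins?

Round 1: A 0, B 15, C 6, D 13, E 8, F 4. A eliminated.
Round 2: B 15, C 6, D 13, E 8, F 4. F eliminated.
Round 3: B 19, C 6, D 13, E 8. C eliminated.
Round 4: B 19, D 19, E 8. E eliminated.
Round 5: B 19, D 27. D has a majority (≥24).

D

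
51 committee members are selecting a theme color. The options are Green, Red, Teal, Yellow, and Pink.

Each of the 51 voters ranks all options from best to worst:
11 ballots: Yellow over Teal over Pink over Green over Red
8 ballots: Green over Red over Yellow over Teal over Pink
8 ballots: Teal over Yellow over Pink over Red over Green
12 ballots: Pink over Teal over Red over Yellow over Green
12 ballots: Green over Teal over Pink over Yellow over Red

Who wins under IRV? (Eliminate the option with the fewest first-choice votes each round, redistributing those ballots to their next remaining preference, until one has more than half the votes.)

Yellow

Round 1: Green 20, Red 0, Teal 8, Yellow 11, Pink 12. Red eliminated.
Round 2: Green 20, Teal 8, Yellow 11, Pink 12. Teal eliminated.
Round 3: Green 20, Yellow 19, Pink 12. Pink eliminated.
Round 4: Green 20, Yellow 31. Yellow has a majority (≥26).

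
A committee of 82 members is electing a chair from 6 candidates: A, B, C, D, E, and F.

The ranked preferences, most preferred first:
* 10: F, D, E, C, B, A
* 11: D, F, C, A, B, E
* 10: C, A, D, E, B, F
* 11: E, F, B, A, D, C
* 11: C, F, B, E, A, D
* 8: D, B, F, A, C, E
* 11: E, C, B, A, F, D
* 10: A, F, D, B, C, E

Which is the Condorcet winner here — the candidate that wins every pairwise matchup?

F

F vs A: 51–31
F vs B: 53–29
F vs C: 50–32
F vs D: 53–29
F vs E: 50–32
F beats every other candidate.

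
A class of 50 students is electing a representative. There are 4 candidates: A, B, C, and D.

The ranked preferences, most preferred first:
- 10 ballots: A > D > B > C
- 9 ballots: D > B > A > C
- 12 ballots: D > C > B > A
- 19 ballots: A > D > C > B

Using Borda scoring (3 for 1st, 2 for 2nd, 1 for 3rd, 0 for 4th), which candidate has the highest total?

A: 10×3 + 9×1 + 12×0 + 19×3 = 96
B: 10×1 + 9×2 + 12×1 + 19×0 = 40
C: 10×0 + 9×0 + 12×2 + 19×1 = 43
D: 10×2 + 9×3 + 12×3 + 19×2 = 121

D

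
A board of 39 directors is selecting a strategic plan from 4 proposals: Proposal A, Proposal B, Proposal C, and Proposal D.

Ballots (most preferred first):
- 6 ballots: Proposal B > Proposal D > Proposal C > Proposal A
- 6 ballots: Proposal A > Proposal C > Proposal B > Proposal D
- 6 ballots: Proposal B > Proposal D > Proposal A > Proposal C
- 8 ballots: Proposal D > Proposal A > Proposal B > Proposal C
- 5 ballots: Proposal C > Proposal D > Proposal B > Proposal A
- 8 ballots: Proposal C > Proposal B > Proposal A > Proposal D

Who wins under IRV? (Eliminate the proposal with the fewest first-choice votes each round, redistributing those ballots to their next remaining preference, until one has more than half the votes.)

Proposal B

Round 1: Proposal A 6, Proposal B 12, Proposal C 13, Proposal D 8. Proposal A eliminated.
Round 2: Proposal B 12, Proposal C 19, Proposal D 8. Proposal D eliminated.
Round 3: Proposal B 20, Proposal C 19. Proposal B has a majority (≥20).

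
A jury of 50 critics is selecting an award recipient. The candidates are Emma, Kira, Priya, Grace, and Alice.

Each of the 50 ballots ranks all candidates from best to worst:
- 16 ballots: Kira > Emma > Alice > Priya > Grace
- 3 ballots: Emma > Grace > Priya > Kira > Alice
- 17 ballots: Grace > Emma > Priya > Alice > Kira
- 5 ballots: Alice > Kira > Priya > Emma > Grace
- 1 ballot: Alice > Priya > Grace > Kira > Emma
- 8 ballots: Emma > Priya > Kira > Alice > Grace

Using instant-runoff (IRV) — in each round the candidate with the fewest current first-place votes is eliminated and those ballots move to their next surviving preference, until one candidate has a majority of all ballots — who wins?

Kira

Round 1: Emma 11, Kira 16, Priya 0, Grace 17, Alice 6. Priya eliminated.
Round 2: Emma 11, Kira 16, Grace 17, Alice 6. Alice eliminated.
Round 3: Emma 11, Kira 21, Grace 18. Emma eliminated.
Round 4: Kira 29, Grace 21. Kira has a majority (≥26).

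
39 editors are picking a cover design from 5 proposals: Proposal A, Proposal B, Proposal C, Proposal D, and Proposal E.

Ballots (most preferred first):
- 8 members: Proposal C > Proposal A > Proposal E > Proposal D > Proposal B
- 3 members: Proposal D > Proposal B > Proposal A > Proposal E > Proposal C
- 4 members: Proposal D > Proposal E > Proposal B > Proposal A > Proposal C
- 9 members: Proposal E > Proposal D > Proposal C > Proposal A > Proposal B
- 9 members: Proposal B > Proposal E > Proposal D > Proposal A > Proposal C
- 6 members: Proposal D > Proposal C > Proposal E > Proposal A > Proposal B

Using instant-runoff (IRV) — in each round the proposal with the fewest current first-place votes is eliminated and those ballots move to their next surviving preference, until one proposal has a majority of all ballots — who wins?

Proposal E

Round 1: Proposal A 0, Proposal B 9, Proposal C 8, Proposal D 13, Proposal E 9. Proposal A eliminated.
Round 2: Proposal B 9, Proposal C 8, Proposal D 13, Proposal E 9. Proposal C eliminated.
Round 3: Proposal B 9, Proposal D 13, Proposal E 17. Proposal B eliminated.
Round 4: Proposal D 13, Proposal E 26. Proposal E has a majority (≥20).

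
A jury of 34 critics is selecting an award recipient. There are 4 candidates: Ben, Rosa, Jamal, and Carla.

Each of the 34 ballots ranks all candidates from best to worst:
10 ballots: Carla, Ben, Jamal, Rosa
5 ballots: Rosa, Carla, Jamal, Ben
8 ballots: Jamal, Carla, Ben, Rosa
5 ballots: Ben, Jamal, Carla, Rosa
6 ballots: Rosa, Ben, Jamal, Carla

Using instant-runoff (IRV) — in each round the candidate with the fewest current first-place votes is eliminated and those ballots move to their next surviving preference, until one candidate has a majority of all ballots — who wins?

Round 1: Ben 5, Rosa 11, Jamal 8, Carla 10. Ben eliminated.
Round 2: Rosa 11, Jamal 13, Carla 10. Carla eliminated.
Round 3: Rosa 11, Jamal 23. Jamal has a majority (≥18).

Jamal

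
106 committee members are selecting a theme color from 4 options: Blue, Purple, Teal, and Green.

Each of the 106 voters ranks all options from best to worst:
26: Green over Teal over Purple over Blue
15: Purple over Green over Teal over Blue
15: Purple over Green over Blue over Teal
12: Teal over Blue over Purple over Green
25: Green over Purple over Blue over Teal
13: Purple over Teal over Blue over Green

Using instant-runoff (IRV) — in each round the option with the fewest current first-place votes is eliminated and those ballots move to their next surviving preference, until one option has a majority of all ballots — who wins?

Purple

Round 1: Blue 0, Purple 43, Teal 12, Green 51. Blue eliminated.
Round 2: Purple 43, Teal 12, Green 51. Teal eliminated.
Round 3: Purple 55, Green 51. Purple has a majority (≥54).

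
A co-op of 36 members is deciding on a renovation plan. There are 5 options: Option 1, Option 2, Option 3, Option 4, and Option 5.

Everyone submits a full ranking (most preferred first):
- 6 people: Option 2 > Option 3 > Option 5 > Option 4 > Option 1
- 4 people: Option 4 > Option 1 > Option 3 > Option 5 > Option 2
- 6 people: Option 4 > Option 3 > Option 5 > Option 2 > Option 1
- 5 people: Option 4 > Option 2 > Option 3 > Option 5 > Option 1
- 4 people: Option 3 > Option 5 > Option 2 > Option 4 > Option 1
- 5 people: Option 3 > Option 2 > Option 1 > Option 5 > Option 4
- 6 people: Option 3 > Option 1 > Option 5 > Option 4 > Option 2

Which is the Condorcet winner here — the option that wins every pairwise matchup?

Option 3

Option 3 vs Option 1: 32–4
Option 3 vs Option 2: 25–11
Option 3 vs Option 4: 21–15
Option 3 vs Option 5: 36–0
Option 3 beats every other option.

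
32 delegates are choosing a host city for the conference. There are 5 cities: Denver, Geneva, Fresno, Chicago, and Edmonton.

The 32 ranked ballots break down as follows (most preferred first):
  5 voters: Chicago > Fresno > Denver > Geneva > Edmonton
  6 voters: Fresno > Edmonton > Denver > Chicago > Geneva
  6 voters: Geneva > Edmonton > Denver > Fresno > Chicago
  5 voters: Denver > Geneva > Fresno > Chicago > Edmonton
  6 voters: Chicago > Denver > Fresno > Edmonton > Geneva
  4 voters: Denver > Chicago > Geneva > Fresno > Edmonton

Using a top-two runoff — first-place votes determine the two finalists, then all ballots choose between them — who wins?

Round 1 first-place votes: Denver 9, Geneva 6, Fresno 6, Chicago 11, Edmonton 0. Chicago and Denver advance.
Runoff: Chicago is ranked above Denver on 11 ballots, Denver above Chicago on 21.

Denver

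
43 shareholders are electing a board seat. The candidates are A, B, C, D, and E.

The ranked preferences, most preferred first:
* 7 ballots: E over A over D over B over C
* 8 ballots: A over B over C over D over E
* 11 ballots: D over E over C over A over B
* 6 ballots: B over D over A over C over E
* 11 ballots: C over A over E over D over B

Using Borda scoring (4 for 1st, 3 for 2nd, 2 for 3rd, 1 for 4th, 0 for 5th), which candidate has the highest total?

A

A: 7×3 + 8×4 + 11×1 + 6×2 + 11×3 = 109
B: 7×1 + 8×3 + 11×0 + 6×4 + 11×0 = 55
C: 7×0 + 8×2 + 11×2 + 6×1 + 11×4 = 88
D: 7×2 + 8×1 + 11×4 + 6×3 + 11×1 = 95
E: 7×4 + 8×0 + 11×3 + 6×0 + 11×2 = 83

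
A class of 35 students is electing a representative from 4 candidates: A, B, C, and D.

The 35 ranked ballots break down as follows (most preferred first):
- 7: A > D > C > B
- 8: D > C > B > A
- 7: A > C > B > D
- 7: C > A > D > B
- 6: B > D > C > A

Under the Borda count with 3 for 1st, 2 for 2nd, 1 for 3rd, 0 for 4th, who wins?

A: 7×3 + 8×0 + 7×3 + 7×2 + 6×0 = 56
B: 7×0 + 8×1 + 7×1 + 7×0 + 6×3 = 33
C: 7×1 + 8×2 + 7×2 + 7×3 + 6×1 = 64
D: 7×2 + 8×3 + 7×0 + 7×1 + 6×2 = 57

C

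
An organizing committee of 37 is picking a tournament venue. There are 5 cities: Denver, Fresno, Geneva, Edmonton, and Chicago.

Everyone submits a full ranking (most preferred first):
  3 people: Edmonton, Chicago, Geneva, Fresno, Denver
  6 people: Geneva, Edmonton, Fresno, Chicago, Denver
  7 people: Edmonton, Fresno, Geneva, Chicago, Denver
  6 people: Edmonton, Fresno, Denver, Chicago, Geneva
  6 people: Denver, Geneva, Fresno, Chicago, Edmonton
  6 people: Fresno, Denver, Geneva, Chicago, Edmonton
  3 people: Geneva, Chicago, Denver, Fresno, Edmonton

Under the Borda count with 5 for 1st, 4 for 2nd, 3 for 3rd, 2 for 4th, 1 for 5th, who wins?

Denver: 3×1 + 6×1 + 7×1 + 6×3 + 6×5 + 6×4 + 3×3 = 97
Fresno: 3×2 + 6×3 + 7×4 + 6×4 + 6×3 + 6×5 + 3×2 = 130
Geneva: 3×3 + 6×5 + 7×3 + 6×1 + 6×4 + 6×3 + 3×5 = 123
Edmonton: 3×5 + 6×4 + 7×5 + 6×5 + 6×1 + 6×1 + 3×1 = 119
Chicago: 3×4 + 6×2 + 7×2 + 6×2 + 6×2 + 6×2 + 3×4 = 86

Fresno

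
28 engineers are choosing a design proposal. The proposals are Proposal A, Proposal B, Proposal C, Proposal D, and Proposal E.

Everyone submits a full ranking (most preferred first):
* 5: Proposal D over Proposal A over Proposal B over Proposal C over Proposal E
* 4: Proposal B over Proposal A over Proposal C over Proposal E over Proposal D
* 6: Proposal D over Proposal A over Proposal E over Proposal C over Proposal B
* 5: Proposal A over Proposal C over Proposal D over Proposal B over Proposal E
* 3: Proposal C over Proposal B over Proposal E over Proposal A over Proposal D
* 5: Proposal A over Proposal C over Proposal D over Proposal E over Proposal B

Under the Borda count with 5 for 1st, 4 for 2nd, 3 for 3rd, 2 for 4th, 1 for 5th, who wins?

Proposal A: 5×4 + 4×4 + 6×4 + 5×5 + 3×2 + 5×5 = 116
Proposal B: 5×3 + 4×5 + 6×1 + 5×2 + 3×4 + 5×1 = 68
Proposal C: 5×2 + 4×3 + 6×2 + 5×4 + 3×5 + 5×4 = 89
Proposal D: 5×5 + 4×1 + 6×5 + 5×3 + 3×1 + 5×3 = 92
Proposal E: 5×1 + 4×2 + 6×3 + 5×1 + 3×3 + 5×2 = 55

Proposal A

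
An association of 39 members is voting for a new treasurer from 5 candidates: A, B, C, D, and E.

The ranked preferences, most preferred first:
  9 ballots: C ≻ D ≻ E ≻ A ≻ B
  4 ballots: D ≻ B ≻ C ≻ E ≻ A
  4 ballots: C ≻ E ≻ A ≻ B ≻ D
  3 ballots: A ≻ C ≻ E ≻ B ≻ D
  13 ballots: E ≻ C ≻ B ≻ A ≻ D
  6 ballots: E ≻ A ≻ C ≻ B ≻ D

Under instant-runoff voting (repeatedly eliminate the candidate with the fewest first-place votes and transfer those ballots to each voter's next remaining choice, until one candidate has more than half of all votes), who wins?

C

Round 1: A 3, B 0, C 13, D 4, E 19. B eliminated.
Round 2: A 3, C 13, D 4, E 19. A eliminated.
Round 3: C 16, D 4, E 19. D eliminated.
Round 4: C 20, E 19. C has a majority (≥20).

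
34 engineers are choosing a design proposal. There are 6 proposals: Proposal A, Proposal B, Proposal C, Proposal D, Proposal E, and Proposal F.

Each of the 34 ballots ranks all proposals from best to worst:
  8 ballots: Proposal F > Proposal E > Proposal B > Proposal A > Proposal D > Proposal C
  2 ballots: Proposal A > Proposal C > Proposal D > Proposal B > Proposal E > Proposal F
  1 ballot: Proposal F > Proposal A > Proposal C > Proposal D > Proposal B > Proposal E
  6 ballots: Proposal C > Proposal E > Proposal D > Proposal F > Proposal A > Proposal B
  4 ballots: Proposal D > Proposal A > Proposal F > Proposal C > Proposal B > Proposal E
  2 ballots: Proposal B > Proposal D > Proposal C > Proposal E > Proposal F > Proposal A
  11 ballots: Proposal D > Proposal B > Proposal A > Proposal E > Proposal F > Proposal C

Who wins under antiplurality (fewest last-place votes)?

Proposal D

Last-place votes: Proposal A 2, Proposal B 6, Proposal C 19, Proposal D 0, Proposal E 5, Proposal F 2.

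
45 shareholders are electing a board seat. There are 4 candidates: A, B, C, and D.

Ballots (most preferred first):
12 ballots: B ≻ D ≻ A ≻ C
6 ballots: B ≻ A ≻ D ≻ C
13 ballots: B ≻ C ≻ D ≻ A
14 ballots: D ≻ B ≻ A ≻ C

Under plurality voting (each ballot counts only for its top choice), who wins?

B

First-place votes: A 0, B 31, C 0, D 14.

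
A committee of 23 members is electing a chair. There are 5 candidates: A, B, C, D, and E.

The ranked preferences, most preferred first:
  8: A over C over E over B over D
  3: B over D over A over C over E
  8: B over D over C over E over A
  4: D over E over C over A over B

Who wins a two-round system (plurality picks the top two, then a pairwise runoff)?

A

Round 1 first-place votes: A 8, B 11, C 0, D 4, E 0. B and A advance.
Runoff: B is ranked above A on 11 ballots, A above B on 12.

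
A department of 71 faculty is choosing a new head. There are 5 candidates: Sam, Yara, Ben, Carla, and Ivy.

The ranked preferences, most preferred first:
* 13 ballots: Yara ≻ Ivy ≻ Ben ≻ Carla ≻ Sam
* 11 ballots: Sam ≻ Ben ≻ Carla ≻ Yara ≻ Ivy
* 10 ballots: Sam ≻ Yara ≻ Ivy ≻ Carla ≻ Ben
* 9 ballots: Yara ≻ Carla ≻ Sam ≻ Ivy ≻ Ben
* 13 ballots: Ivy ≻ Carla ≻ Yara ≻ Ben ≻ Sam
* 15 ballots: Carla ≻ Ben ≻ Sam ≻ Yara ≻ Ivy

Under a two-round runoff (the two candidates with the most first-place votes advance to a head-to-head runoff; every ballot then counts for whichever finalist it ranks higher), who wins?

Sam

Round 1 first-place votes: Sam 21, Yara 22, Ben 0, Carla 15, Ivy 13. Yara and Sam advance.
Runoff: Yara is ranked above Sam on 35 ballots, Sam above Yara on 36.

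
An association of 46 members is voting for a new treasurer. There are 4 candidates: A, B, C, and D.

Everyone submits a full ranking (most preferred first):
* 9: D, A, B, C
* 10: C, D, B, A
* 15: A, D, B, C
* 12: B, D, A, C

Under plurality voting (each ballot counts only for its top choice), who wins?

First-place votes: A 15, B 12, C 10, D 9.

A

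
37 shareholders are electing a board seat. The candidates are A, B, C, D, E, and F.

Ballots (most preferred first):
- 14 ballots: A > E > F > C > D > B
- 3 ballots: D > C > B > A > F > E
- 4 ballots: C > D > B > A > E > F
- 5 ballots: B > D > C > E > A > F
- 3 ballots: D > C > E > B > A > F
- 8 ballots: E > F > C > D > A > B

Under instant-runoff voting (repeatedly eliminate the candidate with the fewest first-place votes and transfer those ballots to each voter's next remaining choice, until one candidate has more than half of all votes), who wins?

Round 1: A 14, B 5, C 4, D 6, E 8, F 0. F eliminated.
Round 2: A 14, B 5, C 4, D 6, E 8. C eliminated.
Round 3: A 14, B 5, D 10, E 8. B eliminated.
Round 4: A 14, D 15, E 8. E eliminated.
Round 5: A 14, D 23. D has a majority (≥19).

D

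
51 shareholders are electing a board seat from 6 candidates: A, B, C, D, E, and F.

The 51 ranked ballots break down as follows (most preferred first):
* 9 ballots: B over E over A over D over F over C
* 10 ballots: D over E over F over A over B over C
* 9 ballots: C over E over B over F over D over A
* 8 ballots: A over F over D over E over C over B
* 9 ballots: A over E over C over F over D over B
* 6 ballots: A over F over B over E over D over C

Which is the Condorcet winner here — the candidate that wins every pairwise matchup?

E vs A: 28–23
E vs B: 36–15
E vs C: 42–9
E vs D: 33–18
E vs F: 37–14
E beats every other candidate.

E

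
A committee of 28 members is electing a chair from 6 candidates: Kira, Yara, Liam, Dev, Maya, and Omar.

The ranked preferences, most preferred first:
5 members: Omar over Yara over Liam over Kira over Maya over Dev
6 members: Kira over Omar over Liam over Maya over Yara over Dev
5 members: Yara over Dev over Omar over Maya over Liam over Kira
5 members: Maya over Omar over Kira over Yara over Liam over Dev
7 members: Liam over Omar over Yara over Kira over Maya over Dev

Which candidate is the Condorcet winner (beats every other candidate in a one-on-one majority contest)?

Omar vs Kira: 22–6
Omar vs Yara: 23–5
Omar vs Liam: 21–7
Omar vs Dev: 23–5
Omar vs Maya: 23–5
Omar beats every other candidate.

Omar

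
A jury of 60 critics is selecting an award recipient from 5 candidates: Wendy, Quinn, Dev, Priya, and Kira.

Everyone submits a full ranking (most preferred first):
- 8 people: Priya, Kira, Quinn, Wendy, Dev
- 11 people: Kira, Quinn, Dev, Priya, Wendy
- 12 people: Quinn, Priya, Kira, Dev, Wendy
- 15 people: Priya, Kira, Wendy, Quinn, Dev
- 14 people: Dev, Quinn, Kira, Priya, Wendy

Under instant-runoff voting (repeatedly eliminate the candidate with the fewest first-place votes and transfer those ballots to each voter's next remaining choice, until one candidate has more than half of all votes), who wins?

Round 1: Wendy 0, Quinn 12, Dev 14, Priya 23, Kira 11. Wendy eliminated.
Round 2: Quinn 12, Dev 14, Priya 23, Kira 11. Kira eliminated.
Round 3: Quinn 23, Dev 14, Priya 23. Dev eliminated.
Round 4: Quinn 37, Priya 23. Quinn has a majority (≥31).

Quinn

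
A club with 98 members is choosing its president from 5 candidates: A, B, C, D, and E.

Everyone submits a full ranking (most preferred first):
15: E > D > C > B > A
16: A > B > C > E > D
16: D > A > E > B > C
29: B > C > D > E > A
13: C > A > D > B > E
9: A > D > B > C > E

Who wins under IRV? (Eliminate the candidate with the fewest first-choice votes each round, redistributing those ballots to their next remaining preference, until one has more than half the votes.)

Round 1: A 25, B 29, C 13, D 16, E 15. C eliminated.
Round 2: A 38, B 29, D 16, E 15. E eliminated.
Round 3: A 38, B 29, D 31. B eliminated.
Round 4: A 38, D 60. D has a majority (≥50).

D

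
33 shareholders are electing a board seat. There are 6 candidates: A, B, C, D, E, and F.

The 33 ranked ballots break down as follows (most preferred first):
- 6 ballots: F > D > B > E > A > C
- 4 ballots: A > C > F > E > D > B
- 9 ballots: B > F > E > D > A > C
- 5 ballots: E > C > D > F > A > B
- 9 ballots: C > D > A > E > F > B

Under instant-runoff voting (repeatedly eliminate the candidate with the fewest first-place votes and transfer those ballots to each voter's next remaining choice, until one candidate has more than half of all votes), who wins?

Round 1: A 4, B 9, C 9, D 0, E 5, F 6. D eliminated.
Round 2: A 4, B 9, C 9, E 5, F 6. A eliminated.
Round 3: B 9, C 13, E 5, F 6. E eliminated.
Round 4: B 9, C 18, F 6. C has a majority (≥17).

C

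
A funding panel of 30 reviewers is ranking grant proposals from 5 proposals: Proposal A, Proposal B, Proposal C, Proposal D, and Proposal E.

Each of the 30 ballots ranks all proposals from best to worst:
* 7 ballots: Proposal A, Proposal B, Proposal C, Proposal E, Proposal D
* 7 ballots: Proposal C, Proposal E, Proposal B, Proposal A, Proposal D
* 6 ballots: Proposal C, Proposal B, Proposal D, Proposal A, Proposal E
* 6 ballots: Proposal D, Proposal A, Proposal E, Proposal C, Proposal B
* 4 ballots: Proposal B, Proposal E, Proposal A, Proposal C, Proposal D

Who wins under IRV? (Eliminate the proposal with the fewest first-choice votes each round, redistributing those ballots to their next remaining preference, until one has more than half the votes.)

Proposal A

Round 1: Proposal A 7, Proposal B 4, Proposal C 13, Proposal D 6, Proposal E 0. Proposal E eliminated.
Round 2: Proposal A 7, Proposal B 4, Proposal C 13, Proposal D 6. Proposal B eliminated.
Round 3: Proposal A 11, Proposal C 13, Proposal D 6. Proposal D eliminated.
Round 4: Proposal A 17, Proposal C 13. Proposal A has a majority (≥16).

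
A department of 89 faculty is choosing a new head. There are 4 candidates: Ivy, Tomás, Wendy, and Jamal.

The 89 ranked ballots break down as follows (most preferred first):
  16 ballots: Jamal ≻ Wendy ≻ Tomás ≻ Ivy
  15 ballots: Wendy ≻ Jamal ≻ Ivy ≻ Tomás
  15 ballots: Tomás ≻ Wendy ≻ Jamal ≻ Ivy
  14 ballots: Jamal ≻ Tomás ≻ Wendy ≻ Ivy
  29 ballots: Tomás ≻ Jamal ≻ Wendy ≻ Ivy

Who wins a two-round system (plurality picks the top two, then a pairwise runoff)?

Jamal

Round 1 first-place votes: Ivy 0, Tomás 44, Wendy 15, Jamal 30. Tomás and Jamal advance.
Runoff: Tomás is ranked above Jamal on 44 ballots, Jamal above Tomás on 45.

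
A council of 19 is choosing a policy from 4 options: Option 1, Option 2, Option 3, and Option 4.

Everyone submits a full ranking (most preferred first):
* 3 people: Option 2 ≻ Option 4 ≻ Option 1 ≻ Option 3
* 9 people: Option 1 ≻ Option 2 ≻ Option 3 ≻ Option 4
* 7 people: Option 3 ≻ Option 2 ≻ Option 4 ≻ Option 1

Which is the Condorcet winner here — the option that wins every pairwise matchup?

Option 2

Option 2 vs Option 1: 10–9
Option 2 vs Option 3: 12–7
Option 2 vs Option 4: 19–0
Option 2 beats every other option.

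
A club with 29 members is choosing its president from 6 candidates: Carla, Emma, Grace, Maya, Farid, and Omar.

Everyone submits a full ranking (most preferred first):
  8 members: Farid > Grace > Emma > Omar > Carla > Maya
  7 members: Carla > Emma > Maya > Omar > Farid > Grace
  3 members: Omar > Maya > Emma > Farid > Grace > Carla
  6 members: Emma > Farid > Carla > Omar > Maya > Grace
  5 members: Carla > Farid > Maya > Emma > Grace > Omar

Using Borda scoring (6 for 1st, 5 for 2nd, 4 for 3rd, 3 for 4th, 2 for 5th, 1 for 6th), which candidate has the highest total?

Emma

Carla: 8×2 + 7×6 + 3×1 + 6×4 + 5×6 = 115
Emma: 8×4 + 7×5 + 3×4 + 6×6 + 5×3 = 130
Grace: 8×5 + 7×1 + 3×2 + 6×1 + 5×2 = 69
Maya: 8×1 + 7×4 + 3×5 + 6×2 + 5×4 = 83
Farid: 8×6 + 7×2 + 3×3 + 6×5 + 5×5 = 126
Omar: 8×3 + 7×3 + 3×6 + 6×3 + 5×1 = 86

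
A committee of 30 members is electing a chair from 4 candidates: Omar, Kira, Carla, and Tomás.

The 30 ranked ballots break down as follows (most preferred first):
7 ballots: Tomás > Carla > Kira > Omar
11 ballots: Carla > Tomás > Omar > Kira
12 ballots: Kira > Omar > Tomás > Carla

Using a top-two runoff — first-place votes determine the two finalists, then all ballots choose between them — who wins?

Round 1 first-place votes: Omar 0, Kira 12, Carla 11, Tomás 7. Kira and Carla advance.
Runoff: Kira is ranked above Carla on 12 ballots, Carla above Kira on 18.

Carla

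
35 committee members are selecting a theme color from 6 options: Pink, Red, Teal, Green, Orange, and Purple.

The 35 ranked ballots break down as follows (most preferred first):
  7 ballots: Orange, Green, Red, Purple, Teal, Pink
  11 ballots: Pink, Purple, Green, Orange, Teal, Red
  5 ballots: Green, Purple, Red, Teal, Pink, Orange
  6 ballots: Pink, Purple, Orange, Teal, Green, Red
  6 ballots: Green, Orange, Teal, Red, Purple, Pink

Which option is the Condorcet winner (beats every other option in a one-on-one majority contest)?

Green

Green vs Pink: 18–17
Green vs Red: 35–0
Green vs Teal: 29–6
Green vs Orange: 22–13
Green vs Purple: 18–17
Green beats every other option.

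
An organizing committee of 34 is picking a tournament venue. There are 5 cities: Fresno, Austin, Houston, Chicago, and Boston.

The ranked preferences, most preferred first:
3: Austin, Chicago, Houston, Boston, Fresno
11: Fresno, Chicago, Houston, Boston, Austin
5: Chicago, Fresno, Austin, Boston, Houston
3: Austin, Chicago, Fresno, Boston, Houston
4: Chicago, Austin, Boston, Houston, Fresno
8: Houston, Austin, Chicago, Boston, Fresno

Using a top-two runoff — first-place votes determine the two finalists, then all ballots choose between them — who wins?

Round 1 first-place votes: Fresno 11, Austin 6, Houston 8, Chicago 9, Boston 0. Fresno and Chicago advance.
Runoff: Fresno is ranked above Chicago on 11 ballots, Chicago above Fresno on 23.

Chicago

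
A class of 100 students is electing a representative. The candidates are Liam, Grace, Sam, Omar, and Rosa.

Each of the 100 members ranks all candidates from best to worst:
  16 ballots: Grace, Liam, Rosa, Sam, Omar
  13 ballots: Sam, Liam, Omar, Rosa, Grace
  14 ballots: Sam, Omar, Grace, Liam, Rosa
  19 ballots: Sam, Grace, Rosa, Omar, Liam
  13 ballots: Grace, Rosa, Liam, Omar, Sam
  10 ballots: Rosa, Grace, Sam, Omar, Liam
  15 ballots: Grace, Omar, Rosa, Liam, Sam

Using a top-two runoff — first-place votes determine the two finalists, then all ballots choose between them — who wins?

Grace

Round 1 first-place votes: Liam 0, Grace 44, Sam 46, Omar 0, Rosa 10. Sam and Grace advance.
Runoff: Sam is ranked above Grace on 46 ballots, Grace above Sam on 54.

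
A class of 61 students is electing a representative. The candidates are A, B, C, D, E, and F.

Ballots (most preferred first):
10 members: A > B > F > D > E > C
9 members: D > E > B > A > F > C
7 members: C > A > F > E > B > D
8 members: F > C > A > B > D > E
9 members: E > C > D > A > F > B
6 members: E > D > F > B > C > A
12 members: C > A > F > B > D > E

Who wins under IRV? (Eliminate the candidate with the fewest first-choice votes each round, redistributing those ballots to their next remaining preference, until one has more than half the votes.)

Round 1: A 10, B 0, C 19, D 9, E 15, F 8. B eliminated.
Round 2: A 10, C 19, D 9, E 15, F 8. F eliminated.
Round 3: A 10, C 27, D 9, E 15. D eliminated.
Round 4: A 10, C 27, E 24. A eliminated.
Round 5: C 27, E 34. E has a majority (≥31).

E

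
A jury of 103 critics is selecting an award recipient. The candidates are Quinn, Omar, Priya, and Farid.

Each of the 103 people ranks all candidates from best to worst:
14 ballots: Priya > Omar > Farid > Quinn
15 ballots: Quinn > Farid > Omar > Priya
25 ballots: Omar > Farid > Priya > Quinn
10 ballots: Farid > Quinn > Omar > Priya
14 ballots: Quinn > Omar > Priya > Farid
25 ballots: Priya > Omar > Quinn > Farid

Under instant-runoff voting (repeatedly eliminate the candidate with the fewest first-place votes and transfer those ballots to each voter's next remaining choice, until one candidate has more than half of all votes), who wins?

Round 1: Quinn 29, Omar 25, Priya 39, Farid 10. Farid eliminated.
Round 2: Quinn 39, Omar 25, Priya 39. Omar eliminated.
Round 3: Quinn 39, Priya 64. Priya has a majority (≥52).

Priya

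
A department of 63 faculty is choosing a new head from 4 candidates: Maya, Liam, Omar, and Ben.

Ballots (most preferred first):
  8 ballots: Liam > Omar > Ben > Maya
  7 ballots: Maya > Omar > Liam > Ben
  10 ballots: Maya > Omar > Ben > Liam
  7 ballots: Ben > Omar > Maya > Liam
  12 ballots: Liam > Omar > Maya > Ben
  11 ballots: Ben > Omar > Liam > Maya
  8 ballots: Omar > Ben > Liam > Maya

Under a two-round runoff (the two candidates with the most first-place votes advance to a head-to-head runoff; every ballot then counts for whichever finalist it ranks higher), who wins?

Round 1 first-place votes: Maya 17, Liam 20, Omar 8, Ben 18. Liam and Ben advance.
Runoff: Liam is ranked above Ben on 27 ballots, Ben above Liam on 36.

Ben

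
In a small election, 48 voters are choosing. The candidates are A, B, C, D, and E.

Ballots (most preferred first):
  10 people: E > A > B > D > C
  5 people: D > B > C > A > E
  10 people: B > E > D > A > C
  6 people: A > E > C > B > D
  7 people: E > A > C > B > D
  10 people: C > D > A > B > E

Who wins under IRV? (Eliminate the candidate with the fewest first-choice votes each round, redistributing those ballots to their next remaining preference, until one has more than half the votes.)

B

Round 1: A 6, B 10, C 10, D 5, E 17. D eliminated.
Round 2: A 6, B 15, C 10, E 17. A eliminated.
Round 3: B 15, C 10, E 23. C eliminated.
Round 4: B 25, E 23. B has a majority (≥25).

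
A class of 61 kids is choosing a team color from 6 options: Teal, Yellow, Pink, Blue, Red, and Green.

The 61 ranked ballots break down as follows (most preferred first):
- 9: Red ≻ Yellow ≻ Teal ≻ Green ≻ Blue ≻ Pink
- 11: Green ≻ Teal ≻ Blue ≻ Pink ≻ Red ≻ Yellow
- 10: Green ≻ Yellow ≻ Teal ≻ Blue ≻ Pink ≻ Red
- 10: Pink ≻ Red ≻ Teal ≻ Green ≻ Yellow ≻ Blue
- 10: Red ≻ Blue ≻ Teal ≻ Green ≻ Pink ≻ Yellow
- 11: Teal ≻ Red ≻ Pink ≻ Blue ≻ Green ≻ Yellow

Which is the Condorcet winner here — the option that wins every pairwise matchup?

Teal vs Yellow: 42–19
Teal vs Pink: 51–10
Teal vs Blue: 51–10
Teal vs Red: 32–29
Teal vs Green: 40–21
Teal beats every other option.

Teal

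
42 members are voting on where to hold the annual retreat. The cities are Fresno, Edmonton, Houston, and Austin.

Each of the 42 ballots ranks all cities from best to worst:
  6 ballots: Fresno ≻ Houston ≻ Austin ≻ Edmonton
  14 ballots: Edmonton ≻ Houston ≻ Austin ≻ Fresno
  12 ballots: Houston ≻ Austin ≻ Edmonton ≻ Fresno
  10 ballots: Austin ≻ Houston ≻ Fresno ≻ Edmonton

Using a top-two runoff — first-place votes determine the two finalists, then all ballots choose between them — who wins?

Round 1 first-place votes: Fresno 6, Edmonton 14, Houston 12, Austin 10. Edmonton and Houston advance.
Runoff: Edmonton is ranked above Houston on 14 ballots, Houston above Edmonton on 28.

Houston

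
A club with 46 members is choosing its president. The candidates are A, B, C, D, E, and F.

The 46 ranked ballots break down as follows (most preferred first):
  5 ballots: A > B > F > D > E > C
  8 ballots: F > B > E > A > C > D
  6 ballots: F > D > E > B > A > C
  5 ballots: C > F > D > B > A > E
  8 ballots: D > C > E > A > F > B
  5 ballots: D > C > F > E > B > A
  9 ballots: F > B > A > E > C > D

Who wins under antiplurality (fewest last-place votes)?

Last-place votes: A 5, B 8, C 11, D 17, E 5, F 0.

F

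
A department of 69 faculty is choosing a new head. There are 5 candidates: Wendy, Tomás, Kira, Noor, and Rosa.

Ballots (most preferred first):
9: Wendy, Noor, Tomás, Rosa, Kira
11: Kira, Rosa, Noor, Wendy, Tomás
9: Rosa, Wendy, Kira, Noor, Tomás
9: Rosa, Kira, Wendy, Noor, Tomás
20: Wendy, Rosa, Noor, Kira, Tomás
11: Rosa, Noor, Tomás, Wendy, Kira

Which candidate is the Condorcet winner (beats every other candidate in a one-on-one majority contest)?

Rosa vs Wendy: 40–29
Rosa vs Tomás: 60–9
Rosa vs Kira: 58–11
Rosa vs Noor: 60–9
Rosa beats every other candidate.

Rosa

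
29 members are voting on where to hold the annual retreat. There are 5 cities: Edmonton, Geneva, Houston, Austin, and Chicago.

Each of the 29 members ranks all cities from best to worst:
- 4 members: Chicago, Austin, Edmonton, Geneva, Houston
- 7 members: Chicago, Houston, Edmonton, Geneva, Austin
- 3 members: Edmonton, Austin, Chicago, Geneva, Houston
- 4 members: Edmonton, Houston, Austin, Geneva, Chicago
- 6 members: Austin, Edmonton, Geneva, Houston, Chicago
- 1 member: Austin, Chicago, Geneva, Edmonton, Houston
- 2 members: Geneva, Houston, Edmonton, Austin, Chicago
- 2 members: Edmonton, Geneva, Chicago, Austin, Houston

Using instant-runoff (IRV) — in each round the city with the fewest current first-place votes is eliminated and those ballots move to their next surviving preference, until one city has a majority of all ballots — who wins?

Round 1: Edmonton 9, Geneva 2, Houston 0, Austin 7, Chicago 11. Houston eliminated.
Round 2: Edmonton 9, Geneva 2, Austin 7, Chicago 11. Geneva eliminated.
Round 3: Edmonton 11, Austin 7, Chicago 11. Austin eliminated.
Round 4: Edmonton 17, Chicago 12. Edmonton has a majority (≥15).

Edmonton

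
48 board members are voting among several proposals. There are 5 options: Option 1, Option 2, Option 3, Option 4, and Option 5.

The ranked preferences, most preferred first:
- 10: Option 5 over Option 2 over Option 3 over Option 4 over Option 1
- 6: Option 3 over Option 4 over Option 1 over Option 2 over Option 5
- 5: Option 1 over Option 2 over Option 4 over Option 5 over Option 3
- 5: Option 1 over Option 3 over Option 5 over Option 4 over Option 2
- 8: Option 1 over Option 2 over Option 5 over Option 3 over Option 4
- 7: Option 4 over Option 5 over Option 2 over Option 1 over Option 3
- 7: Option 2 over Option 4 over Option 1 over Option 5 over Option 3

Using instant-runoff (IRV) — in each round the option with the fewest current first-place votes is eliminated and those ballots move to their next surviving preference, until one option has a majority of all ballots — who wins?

Round 1: Option 1 18, Option 2 7, Option 3 6, Option 4 7, Option 5 10. Option 3 eliminated.
Round 2: Option 1 18, Option 2 7, Option 4 13, Option 5 10. Option 2 eliminated.
Round 3: Option 1 18, Option 4 20, Option 5 10. Option 5 eliminated.
Round 4: Option 1 18, Option 4 30. Option 4 has a majority (≥25).

Option 4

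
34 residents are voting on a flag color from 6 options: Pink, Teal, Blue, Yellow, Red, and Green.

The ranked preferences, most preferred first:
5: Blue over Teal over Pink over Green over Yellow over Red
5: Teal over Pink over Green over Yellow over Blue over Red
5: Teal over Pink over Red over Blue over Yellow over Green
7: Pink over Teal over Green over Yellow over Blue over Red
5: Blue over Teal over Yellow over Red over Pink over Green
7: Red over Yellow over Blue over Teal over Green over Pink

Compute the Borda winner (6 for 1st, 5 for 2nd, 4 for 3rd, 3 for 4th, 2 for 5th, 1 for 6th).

Teal

Pink: 5×4 + 5×5 + 5×5 + 7×6 + 5×2 + 7×1 = 129
Teal: 5×5 + 5×6 + 5×6 + 7×5 + 5×5 + 7×3 = 166
Blue: 5×6 + 5×2 + 5×3 + 7×2 + 5×6 + 7×4 = 127
Yellow: 5×2 + 5×3 + 5×2 + 7×3 + 5×4 + 7×5 = 111
Red: 5×1 + 5×1 + 5×4 + 7×1 + 5×3 + 7×6 = 94
Green: 5×3 + 5×4 + 5×1 + 7×4 + 5×1 + 7×2 = 87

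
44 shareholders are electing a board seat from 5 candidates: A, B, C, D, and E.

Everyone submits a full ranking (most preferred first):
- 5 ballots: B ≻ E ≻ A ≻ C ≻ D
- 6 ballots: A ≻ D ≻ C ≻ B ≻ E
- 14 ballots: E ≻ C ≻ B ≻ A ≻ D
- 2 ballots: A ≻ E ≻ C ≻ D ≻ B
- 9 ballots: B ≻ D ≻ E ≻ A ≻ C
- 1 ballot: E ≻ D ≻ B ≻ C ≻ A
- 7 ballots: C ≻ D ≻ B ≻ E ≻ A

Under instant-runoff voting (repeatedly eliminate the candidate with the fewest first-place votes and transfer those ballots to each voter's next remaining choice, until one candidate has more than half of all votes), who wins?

Round 1: A 8, B 14, C 7, D 0, E 15. D eliminated.
Round 2: A 8, B 14, C 7, E 15. C eliminated.
Round 3: A 8, B 21, E 15. A eliminated.
Round 4: B 27, E 17. B has a majority (≥23).

B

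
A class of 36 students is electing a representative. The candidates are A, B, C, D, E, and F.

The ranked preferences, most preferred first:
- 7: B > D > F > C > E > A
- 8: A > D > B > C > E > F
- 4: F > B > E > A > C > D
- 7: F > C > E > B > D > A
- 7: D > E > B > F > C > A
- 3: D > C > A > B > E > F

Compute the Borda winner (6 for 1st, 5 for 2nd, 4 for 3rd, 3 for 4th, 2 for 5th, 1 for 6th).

D

A: 7×1 + 8×6 + 4×3 + 7×1 + 7×1 + 3×4 = 93
B: 7×6 + 8×4 + 4×5 + 7×3 + 7×4 + 3×3 = 152
C: 7×3 + 8×3 + 4×2 + 7×5 + 7×2 + 3×5 = 117
D: 7×5 + 8×5 + 4×1 + 7×2 + 7×6 + 3×6 = 153
E: 7×2 + 8×2 + 4×4 + 7×4 + 7×5 + 3×2 = 115
F: 7×4 + 8×1 + 4×6 + 7×6 + 7×3 + 3×1 = 126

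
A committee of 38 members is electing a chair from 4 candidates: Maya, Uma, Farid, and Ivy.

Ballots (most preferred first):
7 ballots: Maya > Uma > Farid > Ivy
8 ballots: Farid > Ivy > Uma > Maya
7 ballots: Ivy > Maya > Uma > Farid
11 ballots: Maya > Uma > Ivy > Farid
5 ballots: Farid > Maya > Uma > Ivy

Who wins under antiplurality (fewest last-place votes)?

Uma

Last-place votes: Maya 8, Uma 0, Farid 18, Ivy 12.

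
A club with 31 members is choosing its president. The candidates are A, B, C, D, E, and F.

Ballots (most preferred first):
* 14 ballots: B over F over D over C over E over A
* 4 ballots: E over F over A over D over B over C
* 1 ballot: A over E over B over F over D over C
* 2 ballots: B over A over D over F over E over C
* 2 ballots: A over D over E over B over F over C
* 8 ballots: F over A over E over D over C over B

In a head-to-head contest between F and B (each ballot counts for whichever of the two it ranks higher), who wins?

F is ranked above B on 12 ballots; B above F on 19.

B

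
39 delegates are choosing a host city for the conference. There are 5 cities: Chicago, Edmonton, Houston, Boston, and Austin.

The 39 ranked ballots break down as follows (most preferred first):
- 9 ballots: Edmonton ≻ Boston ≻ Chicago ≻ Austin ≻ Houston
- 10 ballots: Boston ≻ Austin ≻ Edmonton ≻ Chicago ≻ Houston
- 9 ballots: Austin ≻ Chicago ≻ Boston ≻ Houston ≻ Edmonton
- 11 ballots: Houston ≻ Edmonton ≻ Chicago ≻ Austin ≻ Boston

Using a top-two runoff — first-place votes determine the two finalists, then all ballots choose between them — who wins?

Round 1 first-place votes: Chicago 0, Edmonton 9, Houston 11, Boston 10, Austin 9. Houston and Boston advance.
Runoff: Houston is ranked above Boston on 11 ballots, Boston above Houston on 28.

Boston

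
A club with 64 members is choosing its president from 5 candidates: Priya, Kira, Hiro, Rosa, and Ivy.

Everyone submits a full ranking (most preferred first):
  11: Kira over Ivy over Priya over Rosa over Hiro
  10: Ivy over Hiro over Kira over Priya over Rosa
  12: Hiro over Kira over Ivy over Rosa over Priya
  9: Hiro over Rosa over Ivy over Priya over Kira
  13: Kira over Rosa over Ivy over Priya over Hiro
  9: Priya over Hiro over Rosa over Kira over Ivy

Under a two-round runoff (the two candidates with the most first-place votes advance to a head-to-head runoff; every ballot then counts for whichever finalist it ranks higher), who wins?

Hiro

Round 1 first-place votes: Priya 9, Kira 24, Hiro 21, Rosa 0, Ivy 10. Kira and Hiro advance.
Runoff: Kira is ranked above Hiro on 24 ballots, Hiro above Kira on 40.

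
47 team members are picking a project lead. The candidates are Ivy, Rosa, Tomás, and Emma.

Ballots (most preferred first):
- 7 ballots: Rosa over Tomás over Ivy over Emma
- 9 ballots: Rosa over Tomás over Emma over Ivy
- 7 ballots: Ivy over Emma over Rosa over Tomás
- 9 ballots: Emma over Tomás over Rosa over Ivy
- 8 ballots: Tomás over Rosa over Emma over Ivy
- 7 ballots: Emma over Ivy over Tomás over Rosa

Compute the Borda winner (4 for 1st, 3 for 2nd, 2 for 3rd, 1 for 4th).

Ivy: 7×2 + 9×1 + 7×4 + 9×1 + 8×1 + 7×3 = 89
Rosa: 7×4 + 9×4 + 7×2 + 9×2 + 8×3 + 7×1 = 127
Tomás: 7×3 + 9×3 + 7×1 + 9×3 + 8×4 + 7×2 = 128
Emma: 7×1 + 9×2 + 7×3 + 9×4 + 8×2 + 7×4 = 126

Tomás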